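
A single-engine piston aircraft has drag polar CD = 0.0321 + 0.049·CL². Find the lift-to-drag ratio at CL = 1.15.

L/D = 11.9

CD = 0.0321 + 0.049 × 1.15² = 0.0969
L/D = CL/CD = 1.15 / 0.0969 = 11.9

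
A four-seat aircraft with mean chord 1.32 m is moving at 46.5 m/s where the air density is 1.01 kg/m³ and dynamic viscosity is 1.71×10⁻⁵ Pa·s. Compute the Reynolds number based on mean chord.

Re = 3.63×10^6

Re = ρ·v·c/μ = 1.01 × 46.5 × 1.32 / (1.71×10⁻⁵) = 3.63×10^6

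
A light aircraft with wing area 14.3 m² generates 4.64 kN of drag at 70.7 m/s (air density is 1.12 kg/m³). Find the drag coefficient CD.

From D = ½ρv²S·CD, rearranging gives CD = 2D/(ρv²S).
CD = 2 × 4640 / (1.12 × 70.7² × 14.3) = 0.116

CD = 0.116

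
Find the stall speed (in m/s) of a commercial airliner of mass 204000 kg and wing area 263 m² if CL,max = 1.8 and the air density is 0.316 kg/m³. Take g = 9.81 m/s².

V_stall = 164 m/s

At stall, lift equals weight: L = W = m·g = 204000 × 9.81 = 2.001×10^6 N.
V_stall = √(2W/(ρ·S·CL,max)) = √(2 × 2.001×10^6 / (0.316 × 263 × 1.8))
V_stall = √26760 = 164 m/s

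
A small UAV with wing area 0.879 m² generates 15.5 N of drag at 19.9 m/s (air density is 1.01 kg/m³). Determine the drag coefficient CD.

CD = 0.0882

From D = ½ρv²S·CD, rearranging gives CD = 2D/(ρv²S).
CD = 2 × 15.5 / (1.01 × 19.9² × 0.879) = 0.0882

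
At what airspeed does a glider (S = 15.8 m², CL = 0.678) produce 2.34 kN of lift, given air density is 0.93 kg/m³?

L = ½ρv²S·CL ⇒ v = √(2L/(ρ·S·CL))
v = √(2 × 2340 / (0.93 × 15.8 × 0.678)) = √469.8 = 21.7 m/s

v = 21.7 m/s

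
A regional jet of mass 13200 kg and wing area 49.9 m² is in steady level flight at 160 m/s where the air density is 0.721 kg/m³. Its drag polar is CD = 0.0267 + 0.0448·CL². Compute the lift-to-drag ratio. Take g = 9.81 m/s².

Weight W = mg = 13200 × 9.81 = 1.2949×10^5 N; in level flight L = W.
q = ½ρv² = ½ × 0.721 × 160² = 9229 Pa.
CL = 2W/(ρv²S) = 2×1.2949×10^5/(0.721×160²×49.9) = 0.2812.
CD = 0.0267 + 0.0448 × 0.2812² = 0.03024.
L/D = CL/CD = 0.2812 / 0.03024 = 9.3

L/D = 9.3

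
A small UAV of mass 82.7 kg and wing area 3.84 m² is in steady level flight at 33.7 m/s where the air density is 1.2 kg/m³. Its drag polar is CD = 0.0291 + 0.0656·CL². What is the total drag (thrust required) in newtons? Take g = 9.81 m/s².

D = 92.6 N

In steady level flight, lift balances weight: W = mg = 82.7 × 9.81 = 811.29 N.
Dynamic pressure q = 0.5 × 1.2 × 33.7² = 681.4 Pa.
CL = 2W/(ρv²S) = 2×811.29/(1.2×33.7²×3.84) = 0.3101.
CD = 0.0291 + 0.0656 × 0.3101² = 0.03541.
D = q·S·CD = 681.4 × 3.84 × 0.03541 = 92.64 N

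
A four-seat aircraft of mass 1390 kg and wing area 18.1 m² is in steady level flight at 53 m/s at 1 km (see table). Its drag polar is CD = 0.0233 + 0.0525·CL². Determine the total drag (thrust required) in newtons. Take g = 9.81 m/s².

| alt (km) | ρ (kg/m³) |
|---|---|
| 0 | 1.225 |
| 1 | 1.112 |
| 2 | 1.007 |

D = 1000 N

At 1 km, from the table: ρ = 1.112 kg/m³.
In steady level flight, lift balances weight: W = mg = 1390 × 9.81 = 13636 N.
Dynamic pressure q = 0.5 × 1.112 × 53² = 1562 Pa.
Required CL = L/(qS) = 13636/(1562·18.1) = 0.4824.
CD = 0.0233 + 0.0525 × 0.4824² = 0.03552.
D = q·S·CD = 1562 × 18.1 × 0.03552 = 1004 N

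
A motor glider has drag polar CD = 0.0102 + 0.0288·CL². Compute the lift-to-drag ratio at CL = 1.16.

L/D = 23.7

CD = 0.0102 + 0.0288 × 1.16² = 0.04895
L/D = CL/CD = 1.16 / 0.04895 = 23.7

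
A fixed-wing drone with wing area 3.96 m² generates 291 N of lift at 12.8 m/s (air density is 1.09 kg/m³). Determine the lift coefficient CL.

CL = 0.823

From L = ½ρv²S·CL, rearranging gives CL = 2L/(ρv²S).
CL = 2 × 291 / (1.09 × 12.8² × 3.96) = 0.823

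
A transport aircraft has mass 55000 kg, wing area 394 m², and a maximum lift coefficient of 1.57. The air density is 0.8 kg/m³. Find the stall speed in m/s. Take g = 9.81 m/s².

V_stall = 46.7 m/s

At stall, lift equals weight: L = W = m·g = 55000 × 9.81 = 5.396×10^5 N.
From L = ½ρV²S·CL,max = W: V_stall = √(2W/(ρSCL,max)) = √(2·5.396×10^5/(0.8·394·1.57))
V_stall = √2181 = 46.7 m/s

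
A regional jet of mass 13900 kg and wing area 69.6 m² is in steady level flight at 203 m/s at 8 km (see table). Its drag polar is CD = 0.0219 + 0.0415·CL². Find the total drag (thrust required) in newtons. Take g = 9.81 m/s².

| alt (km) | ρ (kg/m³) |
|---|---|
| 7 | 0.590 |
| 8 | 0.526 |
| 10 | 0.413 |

D = 17500 N

At 8 km, from the table: ρ = 0.526 kg/m³.
Level flight ⇒ L = W = m·g = 13900 × 9.81 = 1.3636×10^5 N.
q = ½ρv² = ½ × 0.526 × 203² = 10840 Pa.
Required CL = L/(qS) = 1.3636×10^5/(10840·69.6) = 0.1808.
CD = 0.0219 + 0.0415 × 0.1808² = 0.02326.
D = q·S·CD = 10840 × 69.6 × 0.02326 = 17540 N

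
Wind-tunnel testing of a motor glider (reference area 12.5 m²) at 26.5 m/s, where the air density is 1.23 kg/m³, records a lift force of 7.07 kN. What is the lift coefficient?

CL = 1.31

From L = ½ρv²S·CL, rearranging gives CL = 2L/(ρv²S).
CL = 2 × 7070 / (1.23 × 26.5² × 12.5) = 1.31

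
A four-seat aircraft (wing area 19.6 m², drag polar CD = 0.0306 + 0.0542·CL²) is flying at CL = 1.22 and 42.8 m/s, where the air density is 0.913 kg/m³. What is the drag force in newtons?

D = 1820 N

CD = 0.0306 + 0.0542 × 1.22² = 0.1113
D = ½ρv²S·CD = ½ × 0.913 × 42.8² × 19.6 × 0.1113 = 1820 N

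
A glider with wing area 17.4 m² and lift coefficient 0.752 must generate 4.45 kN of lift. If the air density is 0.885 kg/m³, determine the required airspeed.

v = 27.7 m/s

L = ½ρv²S·CL ⇒ v = √(2L/(ρ·S·CL))
v = √(2 × 4450 / (0.885 × 17.4 × 0.752)) = √768.6 = 27.7 m/s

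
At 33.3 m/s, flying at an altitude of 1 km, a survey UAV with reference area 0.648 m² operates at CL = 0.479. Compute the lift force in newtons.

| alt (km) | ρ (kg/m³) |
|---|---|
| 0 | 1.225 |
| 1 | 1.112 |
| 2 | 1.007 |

L = 191 N

At 1 km, from the table: ρ = 1.112 kg/m³.
L = ½ρv²S·CL = ½ × 1.112 × 33.3² × 0.648 × 0.479 = 191 N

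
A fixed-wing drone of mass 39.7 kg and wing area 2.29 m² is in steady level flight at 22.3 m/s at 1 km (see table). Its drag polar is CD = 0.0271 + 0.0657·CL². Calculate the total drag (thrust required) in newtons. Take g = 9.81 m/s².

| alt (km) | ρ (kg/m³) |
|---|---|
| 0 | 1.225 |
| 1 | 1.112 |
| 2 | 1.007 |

At 1 km, from the table: ρ = 1.112 kg/m³.
Level flight ⇒ L = W = m·g = 39.7 × 9.81 = 389.46 N.
q = ½ρv² = ½ × 1.112 × 22.3² = 276.5 Pa.
Required CL = L/(qS) = 389.46/(276.5·2.29) = 0.6151.
CD = 0.0271 + 0.0657 × 0.6151² = 0.05196.
D = q·S·CD = 276.5 × 2.29 × 0.05196 = 32.9 N

D = 32.9 N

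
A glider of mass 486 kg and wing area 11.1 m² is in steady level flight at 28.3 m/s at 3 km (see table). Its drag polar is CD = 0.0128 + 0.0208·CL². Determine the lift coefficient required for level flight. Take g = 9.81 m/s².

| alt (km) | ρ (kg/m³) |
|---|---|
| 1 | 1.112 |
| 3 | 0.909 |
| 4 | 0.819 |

At 3 km, from the table: ρ = 0.909 kg/m³.
In steady level flight, lift balances weight: W = mg = 486 × 9.81 = 4767.7 N.
Dynamic pressure q = 0.5 × 0.909 × 28.3² = 364 Pa.
CL = W/(q·S) = 4767.7 / (364 × 11.1) = 1.18.

CL = 1.18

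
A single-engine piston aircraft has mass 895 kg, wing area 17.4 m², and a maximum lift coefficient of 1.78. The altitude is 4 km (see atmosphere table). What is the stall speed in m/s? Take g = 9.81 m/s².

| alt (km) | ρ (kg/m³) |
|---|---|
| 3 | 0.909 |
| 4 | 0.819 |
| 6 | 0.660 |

At 4 km, from the table: ρ = 0.819 kg/m³.
Stall occurs when L = W at CL,max. W = mg = 895 × 9.81 = 8780 N.
V_stall = √(2W/(ρ·S·CL,max)) = √(2 × 8780 / (0.819 × 17.4 × 1.78))
V_stall = √692.3 = 26.3 m/s

V_stall = 26.3 m/s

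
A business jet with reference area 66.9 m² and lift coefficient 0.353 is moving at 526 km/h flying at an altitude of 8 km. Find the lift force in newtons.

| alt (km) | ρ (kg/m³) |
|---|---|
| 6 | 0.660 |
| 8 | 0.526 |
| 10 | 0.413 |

L = 1.33×10^5 N

At 8 km, from the table: ρ = 0.526 kg/m³.
Convert speed: v = 526 km/h ÷ 3.6 = 146.1 m/s.
Dynamic pressure q = ½ρv² = ½ × 0.526 × 146.1² = 5615 Pa.
L = q·S·CL = 5615 × 66.9 × 0.353 = 1.33×10^5 N ≈ 133 kN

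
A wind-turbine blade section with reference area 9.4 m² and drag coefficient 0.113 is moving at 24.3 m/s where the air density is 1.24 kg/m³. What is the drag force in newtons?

D = 389 N

D = ½ρv²S·CD = ½ × 1.24 × 24.3² × 9.4 × 0.113 = 389 N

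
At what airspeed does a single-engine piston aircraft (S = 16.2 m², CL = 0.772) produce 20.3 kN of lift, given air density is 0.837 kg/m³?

v = 62.3 m/s

L = ½ρv²S·CL ⇒ v = √(2L/(ρ·S·CL))
v = √(2 × 20300 / (0.837 × 16.2 × 0.772)) = √3879 = 62.3 m/s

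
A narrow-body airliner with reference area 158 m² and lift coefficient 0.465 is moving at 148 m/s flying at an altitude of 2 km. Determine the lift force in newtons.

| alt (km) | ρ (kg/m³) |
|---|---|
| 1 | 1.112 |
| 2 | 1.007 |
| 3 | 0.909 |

L = 8.1×10^5 N

At 2 km, from the table: ρ = 1.007 kg/m³.
L = ½ρv²S·CL = ½ × 1.007 × 148² × 158 × 0.465 = 8.1×10^5 N ≈ 810 kN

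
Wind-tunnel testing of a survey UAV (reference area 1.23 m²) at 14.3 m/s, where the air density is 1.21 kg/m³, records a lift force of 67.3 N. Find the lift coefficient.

From L = ½ρv²S·CL, rearranging gives CL = 2L/(ρv²S).
CL = 2 × 67.3 / (1.21 × 14.3² × 1.23) = 0.442

CL = 0.442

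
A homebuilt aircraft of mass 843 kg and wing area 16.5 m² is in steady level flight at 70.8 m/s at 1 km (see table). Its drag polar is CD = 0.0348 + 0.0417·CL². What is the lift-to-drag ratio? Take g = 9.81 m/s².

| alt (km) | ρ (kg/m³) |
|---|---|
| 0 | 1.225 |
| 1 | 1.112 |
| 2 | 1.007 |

At 1 km, from the table: ρ = 1.112 kg/m³.
Level flight ⇒ L = W = m·g = 843 × 9.81 = 8269.8 N.
Dynamic pressure q = 0.5 × 1.112 × 70.8² = 2787 Pa.
CL = W/(q·S) = 8269.8 / (2787 × 16.5) = 0.1798.
CD = 0.0348 + 0.0417 × 0.1798² = 0.03615.
L/D = CL/CD = 0.1798 / 0.03615 = 4.97

L/D = 4.97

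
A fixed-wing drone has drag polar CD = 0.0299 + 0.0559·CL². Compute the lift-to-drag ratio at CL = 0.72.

L/D = 12.2

CD = 0.0299 + 0.0559 × 0.72² = 0.05888
L/D = CL/CD = 0.72 / 0.05888 = 12.2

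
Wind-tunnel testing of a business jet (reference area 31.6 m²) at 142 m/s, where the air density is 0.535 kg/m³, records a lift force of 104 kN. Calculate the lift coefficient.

From L = ½ρv²S·CL, rearranging gives CL = 2L/(ρv²S).
CL = 2 × 1.04×10^5 / (0.535 × 142² × 31.6) = 0.61

CL = 0.61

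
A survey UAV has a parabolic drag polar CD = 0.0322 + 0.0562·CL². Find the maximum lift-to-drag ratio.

(L/D)max = 11.8

For CD = CD0 + K·CL², (L/D)max occurs at CL* = √(CD0/K) and equals 1/(2√(K·CD0)).
(L/D)max = 1/(2√(0.0562 × 0.0322)) = 1/(2 × 0.04254) = 11.8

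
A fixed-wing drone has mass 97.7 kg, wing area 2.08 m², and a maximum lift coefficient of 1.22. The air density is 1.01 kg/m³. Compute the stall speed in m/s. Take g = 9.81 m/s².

V_stall = 27.3 m/s

Stall occurs when L = W at CL,max. W = mg = 97.7 × 9.81 = 958.4 N.
From L = ½ρV²S·CL,max = W: V_stall = √(2W/(ρSCL,max)) = √(2·958.4/(1.01·2.08·1.22))
V_stall = √747.9 = 27.3 m/s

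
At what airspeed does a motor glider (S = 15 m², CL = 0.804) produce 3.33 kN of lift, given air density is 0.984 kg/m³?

v = 23.7 m/s

L = ½ρv²S·CL ⇒ v = √(2L/(ρ·S·CL))
v = √(2 × 3330 / (0.984 × 15 × 0.804)) = √561.2 = 23.7 m/s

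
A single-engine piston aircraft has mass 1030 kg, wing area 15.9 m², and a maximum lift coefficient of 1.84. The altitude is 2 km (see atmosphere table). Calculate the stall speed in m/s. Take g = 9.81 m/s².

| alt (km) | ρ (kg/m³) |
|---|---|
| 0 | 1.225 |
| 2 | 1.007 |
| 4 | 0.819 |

At 2 km, from the table: ρ = 1.007 kg/m³.
Stall occurs when L = W at CL,max. W = mg = 1030 × 9.81 = 10100 N.
From L = ½ρV²S·CL,max = W: V_stall = √(2W/(ρSCL,max)) = √(2·10100/(1.007·15.9·1.84))
V_stall = √685.9 = 26.2 m/s

V_stall = 26.2 m/s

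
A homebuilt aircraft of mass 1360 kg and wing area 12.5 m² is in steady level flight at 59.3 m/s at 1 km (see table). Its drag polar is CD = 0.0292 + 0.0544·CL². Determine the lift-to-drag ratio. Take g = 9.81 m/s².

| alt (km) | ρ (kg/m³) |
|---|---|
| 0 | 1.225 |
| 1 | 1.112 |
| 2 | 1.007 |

At 1 km, from the table: ρ = 1.112 kg/m³.
In steady level flight, lift balances weight: W = mg = 1360 × 9.81 = 13342 N.
q = ½ρv² = ½ × 1.112 × 59.3² = 1955 Pa.
CL = 2W/(ρv²S) = 2×13342/(1.112×59.3²×12.5) = 0.5459.
CD = 0.0292 + 0.0544 × 0.5459² = 0.04541.
L/D = CL/CD = 0.5459 / 0.04541 = 12

L/D = 12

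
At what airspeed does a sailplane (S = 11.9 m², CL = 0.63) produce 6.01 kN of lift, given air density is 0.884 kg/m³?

v = 42.6 m/s

L = ½ρv²S·CL ⇒ v = √(2L/(ρ·S·CL))
v = √(2 × 6010 / (0.884 × 11.9 × 0.63)) = √1814 = 42.6 m/s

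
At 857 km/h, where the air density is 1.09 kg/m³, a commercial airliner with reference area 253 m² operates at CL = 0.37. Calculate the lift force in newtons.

L = 2.89×10^6 N

Convert speed: v = 857 km/h ÷ 3.6 = 238.1 m/s.
Dynamic pressure q = ½ρv² = ½ × 1.09 × 238.1² = 30890 Pa.
L = q·S·CL = 30890 × 253 × 0.37 = 2.89×10^6 N ≈ 2890 kN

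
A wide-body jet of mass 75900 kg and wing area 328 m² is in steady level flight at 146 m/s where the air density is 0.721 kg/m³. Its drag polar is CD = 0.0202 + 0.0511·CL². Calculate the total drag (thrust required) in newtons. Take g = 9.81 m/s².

D = 62200 N

In steady level flight, lift balances weight: W = mg = 75900 × 9.81 = 7.4458×10^5 N.
q = ½ρv² = ½ × 0.721 × 146² = 7684 Pa.
CL = 2W/(ρv²S) = 2×7.4458×10^5/(0.721×146²×328) = 0.2954.
CD = 0.0202 + 0.0511 × 0.2954² = 0.02466.
D = q·S·CD = 7684 × 328 × 0.02466 = 62150 N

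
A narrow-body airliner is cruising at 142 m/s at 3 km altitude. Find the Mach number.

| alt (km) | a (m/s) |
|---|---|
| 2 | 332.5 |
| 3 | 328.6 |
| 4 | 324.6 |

At 3 km, from the table: a = 328.6 m/s.
M = v/a = 142 / 328.6 = 0.432

M = 0.432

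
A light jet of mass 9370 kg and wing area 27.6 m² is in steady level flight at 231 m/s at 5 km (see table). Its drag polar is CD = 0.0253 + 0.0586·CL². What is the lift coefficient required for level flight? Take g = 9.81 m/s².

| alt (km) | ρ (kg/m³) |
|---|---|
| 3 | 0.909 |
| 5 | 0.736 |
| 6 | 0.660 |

CL = 0.17

At 5 km, from the table: ρ = 0.736 kg/m³.
Level flight ⇒ L = W = m·g = 9370 × 9.81 = 91920 N.
Dynamic pressure q = 0.5 × 0.736 × 231² = 19640 Pa.
CL = W/(q·S) = 91920 / (19640 × 27.6) = 0.1696.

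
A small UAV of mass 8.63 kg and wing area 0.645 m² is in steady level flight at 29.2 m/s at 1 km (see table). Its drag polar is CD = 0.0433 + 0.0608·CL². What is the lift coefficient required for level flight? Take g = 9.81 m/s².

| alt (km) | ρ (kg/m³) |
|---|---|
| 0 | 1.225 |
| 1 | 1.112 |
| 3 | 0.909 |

CL = 0.277

At 1 km, from the table: ρ = 1.112 kg/m³.
Level flight ⇒ L = W = m·g = 8.63 × 9.81 = 84.66 N.
q = ½ρv² = ½ × 1.112 × 29.2² = 474.1 Pa.
CL = 2W/(ρv²S) = 2×84.66/(1.112×29.2²×0.645) = 0.2769.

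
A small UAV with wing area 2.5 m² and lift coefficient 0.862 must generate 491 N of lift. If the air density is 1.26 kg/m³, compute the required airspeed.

v = 19 m/s

L = ½ρv²S·CL ⇒ v = √(2L/(ρ·S·CL))
v = √(2 × 491 / (1.26 × 2.5 × 0.862)) = √361.7 = 19 m/s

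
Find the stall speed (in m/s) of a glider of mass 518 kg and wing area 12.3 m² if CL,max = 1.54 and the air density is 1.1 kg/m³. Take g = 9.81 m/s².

Stall occurs when L = W at CL,max. W = mg = 518 × 9.81 = 5082 N.
From L = ½ρV²S·CL,max = W: V_stall = √(2W/(ρSCL,max)) = √(2·5082/(1.1·12.3·1.54))
V_stall = √487.8 = 22.1 m/s

V_stall = 22.1 m/s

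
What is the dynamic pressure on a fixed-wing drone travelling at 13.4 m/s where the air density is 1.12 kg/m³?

q = ½ρv² = ½ × 1.12 × 13.4² = 101 Pa

q = 101 Pa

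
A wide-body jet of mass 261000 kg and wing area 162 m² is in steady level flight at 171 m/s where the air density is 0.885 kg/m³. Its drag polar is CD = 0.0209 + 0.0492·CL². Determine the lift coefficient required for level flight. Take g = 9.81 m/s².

Weight W = mg = 261000 × 9.81 = 2.5604×10^6 N; in level flight L = W.
q = ½ρv² = ½ × 0.885 × 171² = 12940 Pa.
CL = W/(q·S) = 2.5604×10^6 / (12940 × 162) = 1.221.

CL = 1.22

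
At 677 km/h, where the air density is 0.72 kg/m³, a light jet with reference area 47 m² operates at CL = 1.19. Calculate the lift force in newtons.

Convert speed: v = 677 km/h ÷ 3.6 = 188.1 m/s.
L = ½ρv²S·CL = ½ × 0.72 × 188.1² × 47 × 1.19 = 7.12×10^5 N ≈ 712 kN

L = 7.12×10^5 N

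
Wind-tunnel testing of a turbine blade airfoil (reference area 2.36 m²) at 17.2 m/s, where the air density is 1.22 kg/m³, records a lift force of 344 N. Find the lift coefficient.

From L = ½ρv²S·CL, rearranging gives CL = 2L/(ρv²S).
CL = 2 × 344 / (1.22 × 17.2² × 2.36) = 0.808

CL = 0.808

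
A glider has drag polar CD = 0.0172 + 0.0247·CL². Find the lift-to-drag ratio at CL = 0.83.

L/D = 24.3

CD = 0.0172 + 0.0247 × 0.83² = 0.03422
L/D = CL/CD = 0.83 / 0.03422 = 24.3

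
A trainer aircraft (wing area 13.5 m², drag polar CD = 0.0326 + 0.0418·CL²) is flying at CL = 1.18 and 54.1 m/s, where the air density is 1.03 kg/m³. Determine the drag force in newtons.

CD = 0.0326 + 0.0418 × 1.18² = 0.0908
D = ½ρv²S·CD = ½ × 1.03 × 54.1² × 13.5 × 0.0908 = 1850 N

D = 1850 N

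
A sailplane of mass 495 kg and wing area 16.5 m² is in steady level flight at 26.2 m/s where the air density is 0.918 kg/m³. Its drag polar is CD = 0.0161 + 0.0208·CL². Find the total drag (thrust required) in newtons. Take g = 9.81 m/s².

D = 178 N

Weight W = mg = 495 × 9.81 = 4855.9 N; in level flight L = W.
q = ½ρv² = ½ × 0.918 × 26.2² = 315.1 Pa.
CL = W/(q·S) = 4855.9 / (315.1 × 16.5) = 0.9341.
CD = 0.0161 + 0.0208 × 0.9341² = 0.03425.
D = q·S·CD = 315.1 × 16.5 × 0.03425 = 178 N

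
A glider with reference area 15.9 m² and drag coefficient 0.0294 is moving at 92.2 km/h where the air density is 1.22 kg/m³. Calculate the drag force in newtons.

D = 187 N

Convert speed: v = 92.2 km/h ÷ 3.6 = 25.61 m/s.
Dynamic pressure q = ½ρv² = ½ × 1.22 × 25.61² = 400.1 Pa.
D = q·S·CD = 400.1 × 15.9 × 0.0294 = 187 N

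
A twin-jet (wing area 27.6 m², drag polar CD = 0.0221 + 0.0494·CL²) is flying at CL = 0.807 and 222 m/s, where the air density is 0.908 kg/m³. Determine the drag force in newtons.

D = 33500 N

CD = 0.0221 + 0.0494 × 0.807² = 0.05427
D = ½ρv²S·CD = ½ × 0.908 × 222² × 27.6 × 0.05427 = 33500 N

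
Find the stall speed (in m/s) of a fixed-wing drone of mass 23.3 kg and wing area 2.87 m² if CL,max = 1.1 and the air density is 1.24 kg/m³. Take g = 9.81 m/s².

V_stall = 10.8 m/s

At stall, lift equals weight: L = W = m·g = 23.3 × 9.81 = 228.6 N.
From L = ½ρV²S·CL,max = W: V_stall = √(2W/(ρSCL,max)) = √(2·228.6/(1.24·2.87·1.1))
V_stall = √116.8 = 10.8 m/s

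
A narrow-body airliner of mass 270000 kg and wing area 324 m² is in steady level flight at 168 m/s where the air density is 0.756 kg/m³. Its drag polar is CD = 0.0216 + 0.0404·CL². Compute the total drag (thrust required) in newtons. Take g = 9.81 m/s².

D = 1.57×10^5 N

Level flight ⇒ L = W = m·g = 270000 × 9.81 = 2.6487×10^6 N.
q = ½ρv² = ½ × 0.756 × 168² = 10670 Pa.
Required CL = L/(qS) = 2.6487×10^6/(10670·324) = 0.7663.
CD = 0.0216 + 0.0404 × 0.7663² = 0.04532.
D = q·S·CD = 10670 × 324 × 0.04532 = 1.567×10^5 N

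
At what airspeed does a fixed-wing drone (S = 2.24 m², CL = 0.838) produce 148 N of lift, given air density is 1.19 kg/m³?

L = ½ρv²S·CL ⇒ v = √(2L/(ρ·S·CL))
v = √(2 × 148 / (1.19 × 2.24 × 0.838)) = √132.5 = 11.5 m/s

v = 11.5 m/s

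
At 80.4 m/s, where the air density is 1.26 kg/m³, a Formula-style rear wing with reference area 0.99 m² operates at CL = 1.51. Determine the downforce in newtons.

Dynamic pressure q = ½ρv² = ½ × 1.26 × 80.4² = 4072 Pa.
L = q·S·CL = 4072 × 0.99 × 1.51 = 6090 N ≈ 6.09 kN

L = 6090 N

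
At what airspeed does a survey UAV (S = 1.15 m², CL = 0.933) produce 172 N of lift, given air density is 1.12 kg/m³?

L = ½ρv²S·CL ⇒ v = √(2L/(ρ·S·CL))
v = √(2 × 172 / (1.12 × 1.15 × 0.933)) = √286.3 = 16.9 m/s

v = 16.9 m/s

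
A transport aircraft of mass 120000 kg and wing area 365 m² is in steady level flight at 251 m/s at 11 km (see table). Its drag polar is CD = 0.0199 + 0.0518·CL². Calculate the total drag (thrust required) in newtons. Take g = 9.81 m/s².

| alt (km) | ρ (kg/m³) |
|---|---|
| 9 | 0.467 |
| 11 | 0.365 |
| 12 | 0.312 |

At 11 km, from the table: ρ = 0.365 kg/m³.
Level flight ⇒ L = W = m·g = 120000 × 9.81 = 1.1772×10^6 N.
q = ½ρv² = ½ × 0.365 × 251² = 11500 Pa.
CL = W/(q·S) = 1.1772×10^6 / (11500 × 365) = 0.2805.
CD = 0.0199 + 0.0518 × 0.2805² = 0.02398.
D = q·S·CD = 11500 × 365 × 0.02398 = 1.006×10^5 N

D = 1.01×10^5 N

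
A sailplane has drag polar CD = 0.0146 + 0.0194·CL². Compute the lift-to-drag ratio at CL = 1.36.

CD = 0.0146 + 0.0194 × 1.36² = 0.05048
L/D = CL/CD = 1.36 / 0.05048 = 26.9

L/D = 26.9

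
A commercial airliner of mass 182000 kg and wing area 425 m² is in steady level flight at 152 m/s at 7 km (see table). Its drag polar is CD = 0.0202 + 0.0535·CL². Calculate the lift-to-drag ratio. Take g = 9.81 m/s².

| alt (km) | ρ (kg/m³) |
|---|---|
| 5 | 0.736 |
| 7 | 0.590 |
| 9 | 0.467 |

At 7 km, from the table: ρ = 0.590 kg/m³.
Level flight ⇒ L = W = m·g = 182000 × 9.81 = 1.7854×10^6 N.
q = ½ρv² = ½ × 0.59 × 152² = 6816 Pa.
Required CL = L/(qS) = 1.7854×10^6/(6816·425) = 0.6164.
CD = 0.0202 + 0.0535 × 0.6164² = 0.04053.
L/D = CL/CD = 0.6164 / 0.04053 = 15.2

L/D = 15.2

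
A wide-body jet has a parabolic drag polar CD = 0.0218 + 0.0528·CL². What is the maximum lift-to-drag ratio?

For CD = CD0 + K·CL², (L/D)max occurs at CL* = √(CD0/K) and equals 1/(2√(K·CD0)).
(L/D)max = 1/(2√(0.0528 × 0.0218)) = 1/(2 × 0.03393) = 14.7

(L/D)max = 14.7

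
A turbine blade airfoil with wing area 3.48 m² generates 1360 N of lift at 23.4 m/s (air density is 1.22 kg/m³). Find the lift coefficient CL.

CL = 1.17

From L = ½ρv²S·CL, rearranging gives CL = 2L/(ρv²S).
CL = 2 × 1360 / (1.22 × 23.4² × 3.48) = 1.17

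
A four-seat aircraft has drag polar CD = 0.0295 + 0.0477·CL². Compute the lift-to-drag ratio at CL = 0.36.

L/D = 10.1

CD = 0.0295 + 0.0477 × 0.36² = 0.03568
L/D = CL/CD = 0.36 / 0.03568 = 10.1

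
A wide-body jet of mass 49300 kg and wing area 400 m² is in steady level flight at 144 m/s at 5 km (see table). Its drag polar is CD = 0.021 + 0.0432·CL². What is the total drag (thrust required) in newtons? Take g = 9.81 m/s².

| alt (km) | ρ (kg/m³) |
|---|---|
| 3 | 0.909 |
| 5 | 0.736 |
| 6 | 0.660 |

At 5 km, from the table: ρ = 0.736 kg/m³.
In steady level flight, lift balances weight: W = mg = 49300 × 9.81 = 4.8363×10^5 N.
Dynamic pressure q = 0.5 × 0.736 × 144² = 7631 Pa.
CL = 2W/(ρv²S) = 2×4.8363×10^5/(0.736×144²×400) = 0.1584.
CD = 0.021 + 0.0432 × 0.1584² = 0.02208.
D = q·S·CD = 7631 × 400 × 0.02208 = 67410 N

D = 67400 N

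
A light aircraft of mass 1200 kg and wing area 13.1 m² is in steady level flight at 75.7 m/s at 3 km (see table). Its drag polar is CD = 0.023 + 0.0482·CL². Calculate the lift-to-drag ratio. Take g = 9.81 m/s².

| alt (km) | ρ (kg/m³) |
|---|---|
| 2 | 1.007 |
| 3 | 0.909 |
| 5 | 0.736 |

At 3 km, from the table: ρ = 0.909 kg/m³.
Weight W = mg = 1200 × 9.81 = 11772 N; in level flight L = W.
Dynamic pressure q = 0.5 × 0.909 × 75.7² = 2605 Pa.
CL = 2W/(ρv²S) = 2×11772/(0.909×75.7²×13.1) = 0.345.
CD = 0.023 + 0.0482 × 0.345² = 0.02874.
L/D = CL/CD = 0.345 / 0.02874 = 12

L/D = 12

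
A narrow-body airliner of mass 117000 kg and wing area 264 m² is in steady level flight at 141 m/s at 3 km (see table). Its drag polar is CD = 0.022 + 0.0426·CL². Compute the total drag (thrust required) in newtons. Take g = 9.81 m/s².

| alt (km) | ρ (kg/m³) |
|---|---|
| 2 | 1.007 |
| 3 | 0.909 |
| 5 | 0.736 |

D = 76000 N

At 3 km, from the table: ρ = 0.909 kg/m³.
Level flight ⇒ L = W = m·g = 117000 × 9.81 = 1.1478×10^6 N.
Dynamic pressure q = 0.5 × 0.909 × 141² = 9036 Pa.
Required CL = L/(qS) = 1.1478×10^6/(9036·264) = 0.4811.
CD = 0.022 + 0.0426 × 0.4811² = 0.03186.
D = q·S·CD = 9036 × 264 × 0.03186 = 76010 N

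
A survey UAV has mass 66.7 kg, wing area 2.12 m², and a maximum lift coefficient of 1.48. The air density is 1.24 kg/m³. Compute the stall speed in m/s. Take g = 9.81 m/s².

Stall occurs when L = W at CL,max. W = mg = 66.7 × 9.81 = 654.3 N.
From L = ½ρV²S·CL,max = W: V_stall = √(2W/(ρSCL,max)) = √(2·654.3/(1.24·2.12·1.48))
V_stall = √336.4 = 18.3 m/s

V_stall = 18.3 m/s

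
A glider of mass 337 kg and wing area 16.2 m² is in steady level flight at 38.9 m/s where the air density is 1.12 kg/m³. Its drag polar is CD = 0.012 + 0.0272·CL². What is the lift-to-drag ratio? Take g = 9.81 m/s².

Level flight ⇒ L = W = m·g = 337 × 9.81 = 3306 N.
Dynamic pressure q = 0.5 × 1.12 × 38.9² = 847.4 Pa.
Required CL = L/(qS) = 3306/(847.4·16.2) = 0.2408.
CD = 0.012 + 0.0272 × 0.2408² = 0.01358.
L/D = CL/CD = 0.2408 / 0.01358 = 17.7

L/D = 17.7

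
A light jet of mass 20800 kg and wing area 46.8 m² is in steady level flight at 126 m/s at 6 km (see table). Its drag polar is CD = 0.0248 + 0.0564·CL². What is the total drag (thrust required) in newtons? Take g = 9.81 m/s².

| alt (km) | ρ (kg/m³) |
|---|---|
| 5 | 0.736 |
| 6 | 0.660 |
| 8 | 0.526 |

D = 15700 N

At 6 km, from the table: ρ = 0.660 kg/m³.
Weight W = mg = 20800 × 9.81 = 2.0405×10^5 N; in level flight L = W.
q = ½ρv² = ½ × 0.66 × 126² = 5239 Pa.
CL = W/(q·S) = 2.0405×10^5 / (5239 × 46.8) = 0.8322.
CD = 0.0248 + 0.0564 × 0.8322² = 0.06386.
D = q·S·CD = 5239 × 46.8 × 0.06386 = 15660 N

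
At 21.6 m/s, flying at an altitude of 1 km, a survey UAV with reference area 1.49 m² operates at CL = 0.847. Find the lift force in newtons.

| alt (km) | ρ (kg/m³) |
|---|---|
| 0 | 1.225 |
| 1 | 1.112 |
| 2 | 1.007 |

At 1 km, from the table: ρ = 1.112 kg/m³.
L = ½ρv²S·CL = ½ × 1.112 × 21.6² × 1.49 × 0.847 = 327 N

L = 327 N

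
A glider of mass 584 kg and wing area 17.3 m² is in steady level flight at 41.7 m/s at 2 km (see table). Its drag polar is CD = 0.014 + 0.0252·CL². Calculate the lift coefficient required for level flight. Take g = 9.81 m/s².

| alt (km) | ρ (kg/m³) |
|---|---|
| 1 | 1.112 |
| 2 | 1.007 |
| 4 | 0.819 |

CL = 0.378

At 2 km, from the table: ρ = 1.007 kg/m³.
In steady level flight, lift balances weight: W = mg = 584 × 9.81 = 5729 N.
Dynamic pressure q = 0.5 × 1.007 × 41.7² = 875.5 Pa.
CL = 2W/(ρv²S) = 2×5729/(1.007×41.7²×17.3) = 0.3782.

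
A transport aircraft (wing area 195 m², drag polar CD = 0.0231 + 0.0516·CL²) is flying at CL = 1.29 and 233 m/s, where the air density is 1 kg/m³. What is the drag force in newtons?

D = 5.77×10^5 N

CD = 0.0231 + 0.0516 × 1.29² = 0.109
D = ½ρv²S·CD = ½ × 1 × 233² × 195 × 0.109 = 5.77×10^5 N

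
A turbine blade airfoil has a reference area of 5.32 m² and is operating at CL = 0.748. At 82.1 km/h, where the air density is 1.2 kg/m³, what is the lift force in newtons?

L = 1240 N

Convert speed: v = 82.1 km/h ÷ 3.6 = 22.81 m/s.
L = ½ρv²S·CL = ½ × 1.2 × 22.81² × 5.32 × 0.748 = 1240 N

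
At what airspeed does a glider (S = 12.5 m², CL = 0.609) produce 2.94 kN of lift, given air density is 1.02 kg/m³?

L = ½ρv²S·CL ⇒ v = √(2L/(ρ·S·CL))
v = √(2 × 2940 / (1.02 × 12.5 × 0.609)) = √757.3 = 27.5 m/s

v = 27.5 m/s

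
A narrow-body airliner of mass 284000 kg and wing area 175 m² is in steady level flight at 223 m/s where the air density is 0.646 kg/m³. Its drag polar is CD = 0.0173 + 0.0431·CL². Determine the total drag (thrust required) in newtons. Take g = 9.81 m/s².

Weight W = mg = 284000 × 9.81 = 2.786×10^6 N; in level flight L = W.
q = ½ρv² = ½ × 0.646 × 223² = 16060 Pa.
CL = W/(q·S) = 2.786×10^6 / (16060 × 175) = 0.9911.
CD = 0.0173 + 0.0431 × 0.9911² = 0.05964.
D = q·S·CD = 16060 × 175 × 0.05964 = 1.676×10^5 N

D = 1.68×10^5 N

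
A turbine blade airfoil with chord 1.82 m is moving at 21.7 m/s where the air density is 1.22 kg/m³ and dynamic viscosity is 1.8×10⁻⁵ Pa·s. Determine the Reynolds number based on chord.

Re = ρ·v·c/μ = 1.22 × 21.7 × 1.82 / (1.8×10⁻⁵) = 2.68×10^6

Re = 2.68×10^6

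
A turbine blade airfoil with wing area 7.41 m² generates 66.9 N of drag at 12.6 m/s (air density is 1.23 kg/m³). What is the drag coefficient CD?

From D = ½ρv²S·CD, rearranging gives CD = 2D/(ρv²S).
CD = 2 × 66.9 / (1.23 × 12.6² × 7.41) = 0.0925

CD = 0.0925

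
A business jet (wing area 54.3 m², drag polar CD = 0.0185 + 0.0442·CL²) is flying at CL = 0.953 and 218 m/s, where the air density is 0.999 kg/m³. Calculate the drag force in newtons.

D = 75600 N

CD = 0.0185 + 0.0442 × 0.953² = 0.05864
D = ½ρv²S·CD = ½ × 0.999 × 218² × 54.3 × 0.05864 = 75600 N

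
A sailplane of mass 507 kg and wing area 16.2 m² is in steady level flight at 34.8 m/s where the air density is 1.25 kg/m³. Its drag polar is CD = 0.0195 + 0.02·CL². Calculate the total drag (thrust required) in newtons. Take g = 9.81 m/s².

In steady level flight, lift balances weight: W = mg = 507 × 9.81 = 4973.7 N.
q = ½ρv² = ½ × 1.25 × 34.8² = 756.9 Pa.
CL = W/(q·S) = 4973.7 / (756.9 × 16.2) = 0.4056.
CD = 0.0195 + 0.02 × 0.4056² = 0.02279.
D = q·S·CD = 756.9 × 16.2 × 0.02279 = 279.5 N

D = 279 N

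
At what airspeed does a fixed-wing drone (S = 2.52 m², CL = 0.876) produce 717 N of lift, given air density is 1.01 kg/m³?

L = ½ρv²S·CL ⇒ v = √(2L/(ρ·S·CL))
v = √(2 × 717 / (1.01 × 2.52 × 0.876)) = √643.2 = 25.4 m/s

v = 25.4 m/s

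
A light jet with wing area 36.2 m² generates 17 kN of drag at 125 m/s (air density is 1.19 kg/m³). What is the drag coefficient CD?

CD = 0.0505

From D = ½ρv²S·CD, rearranging gives CD = 2D/(ρv²S).
CD = 2 × 17000 / (1.19 × 125² × 36.2) = 0.0505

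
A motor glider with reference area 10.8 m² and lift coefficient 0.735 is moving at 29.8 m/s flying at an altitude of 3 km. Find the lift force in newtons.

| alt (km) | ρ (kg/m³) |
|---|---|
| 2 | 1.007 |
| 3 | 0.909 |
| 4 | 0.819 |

L = 3200 N

At 3 km, from the table: ρ = 0.909 kg/m³.
L = ½ρv²S·CL = ½ × 0.909 × 29.8² × 10.8 × 0.735 = 3200 N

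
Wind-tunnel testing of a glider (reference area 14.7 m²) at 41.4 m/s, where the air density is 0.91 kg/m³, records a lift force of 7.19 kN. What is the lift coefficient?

CL = 0.627

From L = ½ρv²S·CL, rearranging gives CL = 2L/(ρv²S).
CL = 2 × 7190 / (0.91 × 41.4² × 14.7) = 0.627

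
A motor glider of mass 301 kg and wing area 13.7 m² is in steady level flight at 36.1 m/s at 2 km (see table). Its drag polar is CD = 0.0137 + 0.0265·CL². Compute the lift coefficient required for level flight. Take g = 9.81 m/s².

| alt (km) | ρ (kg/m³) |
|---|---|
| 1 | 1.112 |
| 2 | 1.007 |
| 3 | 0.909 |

CL = 0.328

At 2 km, from the table: ρ = 1.007 kg/m³.
Weight W = mg = 301 × 9.81 = 2952.8 N; in level flight L = W.
q = ½ρv² = ½ × 1.007 × 36.1² = 656.2 Pa.
Required CL = L/(qS) = 2952.8/(656.2·13.7) = 0.3285.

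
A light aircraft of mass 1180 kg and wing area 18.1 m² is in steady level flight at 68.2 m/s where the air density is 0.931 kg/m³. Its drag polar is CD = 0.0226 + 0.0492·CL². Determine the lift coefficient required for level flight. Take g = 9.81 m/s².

CL = 0.295

Level flight ⇒ L = W = m·g = 1180 × 9.81 = 11576 N.
q = ½ρv² = ½ × 0.931 × 68.2² = 2165 Pa.
Required CL = L/(qS) = 11576/(2165·18.1) = 0.2954.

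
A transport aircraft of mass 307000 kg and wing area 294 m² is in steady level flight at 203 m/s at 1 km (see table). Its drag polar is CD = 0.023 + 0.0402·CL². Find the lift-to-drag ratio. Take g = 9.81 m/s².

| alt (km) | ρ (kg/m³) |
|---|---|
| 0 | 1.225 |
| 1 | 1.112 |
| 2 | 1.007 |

L/D = 14.4

At 1 km, from the table: ρ = 1.112 kg/m³.
Weight W = mg = 307000 × 9.81 = 3.0117×10^6 N; in level flight L = W.
Dynamic pressure q = 0.5 × 1.112 × 203² = 22910 Pa.
Required CL = L/(qS) = 3.0117×10^6/(22910·294) = 0.4471.
CD = 0.023 + 0.0402 × 0.4471² = 0.03104.
L/D = CL/CD = 0.4471 / 0.03104 = 14.4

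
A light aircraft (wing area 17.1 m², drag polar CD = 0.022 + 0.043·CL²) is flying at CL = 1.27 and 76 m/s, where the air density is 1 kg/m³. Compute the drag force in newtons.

CD = 0.022 + 0.043 × 1.27² = 0.09135
D = ½ρv²S·CD = ½ × 1 × 76² × 17.1 × 0.09135 = 4510 N

D = 4510 N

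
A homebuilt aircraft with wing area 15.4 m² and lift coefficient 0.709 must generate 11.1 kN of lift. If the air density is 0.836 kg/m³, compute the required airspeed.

L = ½ρv²S·CL ⇒ v = √(2L/(ρ·S·CL))
v = √(2 × 11100 / (0.836 × 15.4 × 0.709)) = √2432 = 49.3 m/s

v = 49.3 m/s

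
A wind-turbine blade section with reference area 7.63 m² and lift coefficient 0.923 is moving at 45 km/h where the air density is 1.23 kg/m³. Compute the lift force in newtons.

Convert speed: v = 45 km/h ÷ 3.6 = 12.5 m/s.
Dynamic pressure q = ½ρv² = ½ × 1.23 × 12.5² = 96.09 Pa.
L = q·S·CL = 96.09 × 7.63 × 0.923 = 677 N

L = 677 N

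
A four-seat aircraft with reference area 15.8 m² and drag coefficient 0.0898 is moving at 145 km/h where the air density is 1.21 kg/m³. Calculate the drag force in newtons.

D = 1390 N

Convert speed: v = 145 km/h ÷ 3.6 = 40.28 m/s.
D = ½ρv²S·CD = ½ × 1.21 × 40.28² × 15.8 × 0.0898 = 1390 N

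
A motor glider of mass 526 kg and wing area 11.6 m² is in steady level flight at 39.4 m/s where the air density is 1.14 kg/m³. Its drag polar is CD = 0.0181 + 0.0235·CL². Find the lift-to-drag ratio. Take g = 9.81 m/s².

In steady level flight, lift balances weight: W = mg = 526 × 9.81 = 5160.1 N.
Dynamic pressure q = 0.5 × 1.14 × 39.4² = 884.8 Pa.
CL = 2W/(ρv²S) = 2×5160.1/(1.14×39.4²×11.6) = 0.5027.
CD = 0.0181 + 0.0235 × 0.5027² = 0.02404.
L/D = CL/CD = 0.5027 / 0.02404 = 20.9

L/D = 20.9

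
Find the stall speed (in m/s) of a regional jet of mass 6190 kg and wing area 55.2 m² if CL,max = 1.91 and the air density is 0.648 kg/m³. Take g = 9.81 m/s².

Stall occurs when L = W at CL,max. W = mg = 6190 × 9.81 = 60720 N.
V_stall = √(2W/(ρ·S·CL,max)) = √(2 × 60720 / (0.648 × 55.2 × 1.91))
V_stall = √1778 = 42.2 m/s

V_stall = 42.2 m/s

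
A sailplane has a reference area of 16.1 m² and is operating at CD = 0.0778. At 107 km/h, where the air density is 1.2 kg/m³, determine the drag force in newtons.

Convert speed: v = 107 km/h ÷ 3.6 = 29.72 m/s.
Dynamic pressure q = ½ρv² = ½ × 1.2 × 29.72² = 530 Pa.
D = q·S·CD = 530 × 16.1 × 0.0778 = 664 N

D = 664 N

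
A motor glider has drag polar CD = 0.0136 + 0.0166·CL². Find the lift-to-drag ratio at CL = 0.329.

CD = 0.0136 + 0.0166 × 0.329² = 0.0154
L/D = CL/CD = 0.329 / 0.0154 = 21.4

L/D = 21.4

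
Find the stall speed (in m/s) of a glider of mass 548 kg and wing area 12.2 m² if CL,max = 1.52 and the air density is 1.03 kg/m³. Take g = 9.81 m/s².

Stall occurs when L = W at CL,max. W = mg = 548 × 9.81 = 5376 N.
V_stall = √(2W/(ρ·S·CL,max)) = √(2 × 5376 / (1.03 × 12.2 × 1.52))
V_stall = √562.9 = 23.7 m/s

V_stall = 23.7 m/s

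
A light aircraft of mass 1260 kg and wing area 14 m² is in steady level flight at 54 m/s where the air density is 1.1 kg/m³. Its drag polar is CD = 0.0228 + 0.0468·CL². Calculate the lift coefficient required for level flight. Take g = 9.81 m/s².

CL = 0.551

Weight W = mg = 1260 × 9.81 = 12361 N; in level flight L = W.
Dynamic pressure q = 0.5 × 1.1 × 54² = 1604 Pa.
Required CL = L/(qS) = 12361/(1604·14) = 0.5505.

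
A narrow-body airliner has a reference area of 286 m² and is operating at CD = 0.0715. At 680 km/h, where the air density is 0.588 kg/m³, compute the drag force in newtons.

D = 2.15×10^5 N

Convert speed: v = 680 km/h ÷ 3.6 = 188.9 m/s.
Dynamic pressure q = ½ρv² = ½ × 0.588 × 188.9² = 10490 Pa.
D = q·S·CD = 10490 × 286 × 0.0715 = 2.15×10^5 N ≈ 215 kN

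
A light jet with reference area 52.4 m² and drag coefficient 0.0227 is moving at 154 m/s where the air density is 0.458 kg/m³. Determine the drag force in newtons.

D = ½ρv²S·CD = ½ × 0.458 × 154² × 52.4 × 0.0227 = 6460 N ≈ 6.46 kN

D = 6460 N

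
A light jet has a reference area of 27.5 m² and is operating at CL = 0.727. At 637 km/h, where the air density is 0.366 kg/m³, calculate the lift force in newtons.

Convert speed: v = 637 km/h ÷ 3.6 = 176.9 m/s.
Dynamic pressure q = ½ρv² = ½ × 0.366 × 176.9² = 5730 Pa.
L = q·S·CL = 5730 × 27.5 × 0.727 = 1.15×10^5 N ≈ 115 kN

L = 1.15×10^5 N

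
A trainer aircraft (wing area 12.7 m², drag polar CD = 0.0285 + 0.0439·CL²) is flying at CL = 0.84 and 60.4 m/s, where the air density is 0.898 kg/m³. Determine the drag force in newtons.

CD = 0.0285 + 0.0439 × 0.84² = 0.05948
D = ½ρv²S·CD = ½ × 0.898 × 60.4² × 12.7 × 0.05948 = 1240 N

D = 1240 N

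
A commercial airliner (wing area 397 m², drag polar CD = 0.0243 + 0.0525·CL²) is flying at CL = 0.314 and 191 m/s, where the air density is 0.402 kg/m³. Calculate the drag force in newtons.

CD = 0.0243 + 0.0525 × 0.314² = 0.02948
D = ½ρv²S·CD = ½ × 0.402 × 191² × 397 × 0.02948 = 85800 N

D = 85800 N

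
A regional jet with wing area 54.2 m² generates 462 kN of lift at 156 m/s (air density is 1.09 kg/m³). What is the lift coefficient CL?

CL = 0.643

From L = ½ρv²S·CL, rearranging gives CL = 2L/(ρv²S).
CL = 2 × 4.62×10^5 / (1.09 × 156² × 54.2) = 0.643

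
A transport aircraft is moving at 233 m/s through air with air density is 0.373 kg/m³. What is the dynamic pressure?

q = ½ρv² = ½ × 0.373 × 233² = 10100 Pa

q = 10100 Pa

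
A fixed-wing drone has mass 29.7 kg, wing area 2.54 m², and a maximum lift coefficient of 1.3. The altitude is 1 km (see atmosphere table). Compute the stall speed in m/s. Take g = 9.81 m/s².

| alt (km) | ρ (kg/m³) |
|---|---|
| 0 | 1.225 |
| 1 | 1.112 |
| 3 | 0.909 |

At 1 km, from the table: ρ = 1.112 kg/m³.
At stall, lift equals weight: L = W = m·g = 29.7 × 9.81 = 291.4 N.
V_stall = √(2W/(ρ·S·CL,max)) = √(2 × 291.4 / (1.112 × 2.54 × 1.3))
V_stall = √158.7 = 12.6 m/s

V_stall = 12.6 m/s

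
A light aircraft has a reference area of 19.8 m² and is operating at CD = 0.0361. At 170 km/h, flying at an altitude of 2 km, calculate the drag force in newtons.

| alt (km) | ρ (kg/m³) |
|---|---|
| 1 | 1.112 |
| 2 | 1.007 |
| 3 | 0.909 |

At 2 km, from the table: ρ = 1.007 kg/m³.
Convert speed: v = 170 km/h ÷ 3.6 = 47.22 m/s.
D = ½ρv²S·CD = ½ × 1.007 × 47.22² × 19.8 × 0.0361 = 803 N

D = 803 N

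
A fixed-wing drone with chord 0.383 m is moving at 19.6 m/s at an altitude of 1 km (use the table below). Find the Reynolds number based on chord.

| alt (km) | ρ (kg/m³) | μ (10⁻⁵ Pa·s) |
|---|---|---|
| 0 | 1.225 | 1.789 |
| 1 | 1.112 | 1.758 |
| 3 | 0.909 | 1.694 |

At 1 km, from the table: ρ = 1.112 kg/m³, μ = 1.758×10⁻⁵ Pa·s.
Re = ρ·v·c/μ = 1.112 × 19.6 × 0.383 / (1.758×10⁻⁵) = 4.75×10^5

Re = 4.75×10^5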